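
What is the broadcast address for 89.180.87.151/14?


Network: 89.180.0.0/14
Host bits = 18
Set all host bits to 1:
Broadcast: 89.183.255.255


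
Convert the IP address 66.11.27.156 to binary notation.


66 = 01000010
11 = 00001011
27 = 00011011
156 = 10011100
Binary: 01000010.00001011.00011011.10011100


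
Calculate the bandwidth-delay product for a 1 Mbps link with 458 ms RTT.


BDP = bandwidth * RTT
= 1 Mbps * 458 ms
= 1 * 1e6 * 458 / 1000 bits
= 458000 bits
= 57250 bytes
= 55.9082 KB
BDP = 458000 bits (57250 bytes)


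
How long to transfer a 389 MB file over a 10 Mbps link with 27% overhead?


Effective throughput = 10 * (1 - 27/100) = 7.3 Mbps
File size in Mb = 389 * 8 = 3112 Mb
Time = 3112 / 7.3
Time = 426.3014 seconds


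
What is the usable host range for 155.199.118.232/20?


Network: 155.199.112.0
Broadcast: 155.199.127.255
First usable = network + 1
Last usable = broadcast - 1
Range: 155.199.112.1 to 155.199.127.254


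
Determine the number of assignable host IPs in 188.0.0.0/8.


Host bits = 32 - 8 = 24
Total addresses = 2^24 = 16777216
Usable = total - 2 (network and broadcast)
Usable hosts: 16777214


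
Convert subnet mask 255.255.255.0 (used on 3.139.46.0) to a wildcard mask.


Subnet mask: 255.255.255.0
Wildcard = 255.255.255.255 - subnet mask
255 - 255 = 0
255 - 255 = 0
255 - 255 = 0
255 - 0 = 255
Wildcard: 0.0.0.255


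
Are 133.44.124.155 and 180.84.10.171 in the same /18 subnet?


Mask: 255.255.192.0
133.44.124.155 AND mask = 133.44.64.0
180.84.10.171 AND mask = 180.84.0.0
No, different subnets (133.44.64.0 vs 180.84.0.0)


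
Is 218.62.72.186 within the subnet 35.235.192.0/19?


Subnet network: 35.235.192.0
Test IP AND mask: 218.62.64.0
No, 218.62.72.186 is not in 35.235.192.0/19


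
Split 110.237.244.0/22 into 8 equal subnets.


New prefix = 22 + 3 = 25
Each subnet has 128 addresses
  110.237.244.0/25
  110.237.244.128/25
  110.237.245.0/25
  110.237.245.128/25
  110.237.246.0/25
  110.237.246.128/25
  110.237.247.0/25
  110.237.247.128/25
Subnets: 110.237.244.0/25, 110.237.244.128/25, 110.237.245.0/25, 110.237.245.128/25, 110.237.246.0/25, 110.237.246.128/25, 110.237.247.0/25, 110.237.247.128/25


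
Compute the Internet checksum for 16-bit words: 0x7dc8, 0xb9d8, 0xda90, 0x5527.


Sum all words (with carry folding):
+ 0x7dc8 = 0x7dc8
+ 0xb9d8 = 0x37a1
+ 0xda90 = 0x1232
+ 0x5527 = 0x6759
One's complement: ~0x6759
Checksum = 0x98a6


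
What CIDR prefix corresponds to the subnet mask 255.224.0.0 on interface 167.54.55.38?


Binary: 11111111.11100000.00000000.00000000
Count leading 1s
Prefix: /11


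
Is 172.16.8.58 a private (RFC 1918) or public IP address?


RFC 1918 private ranges:
  10.0.0.0/8 (10.0.0.0 - 10.255.255.255)
  172.16.0.0/12 (172.16.0.0 - 172.31.255.255)
  192.168.0.0/16 (192.168.0.0 - 192.168.255.255)
Private (in 172.16.0.0/12)


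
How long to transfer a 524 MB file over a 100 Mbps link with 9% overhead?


Effective throughput = 100 * (1 - 9/100) = 91 Mbps
File size in Mb = 524 * 8 = 4192 Mb
Time = 4192 / 91
Time = 46.0659 seconds


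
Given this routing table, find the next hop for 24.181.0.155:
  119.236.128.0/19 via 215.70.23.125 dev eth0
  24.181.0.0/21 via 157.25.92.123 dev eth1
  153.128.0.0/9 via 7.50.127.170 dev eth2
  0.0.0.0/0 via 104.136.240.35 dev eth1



Longest prefix match for 24.181.0.155:
  /19 119.236.128.0: no
  /21 24.181.0.0: MATCH
  /9 153.128.0.0: no
  /0 0.0.0.0: MATCH
Selected: next-hop 157.25.92.123 via eth1 (matched /21)


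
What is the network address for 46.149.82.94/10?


IP:   00101110.10010101.01010010.01011110
Mask: 11111111.11000000.00000000.00000000
AND operation:
Net:  00101110.10000000.00000000.00000000
Network: 46.128.0.0/10


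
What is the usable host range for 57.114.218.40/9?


Network: 57.0.0.0
Broadcast: 57.127.255.255
First usable = network + 1
Last usable = broadcast - 1
Range: 57.0.0.1 to 57.127.255.254


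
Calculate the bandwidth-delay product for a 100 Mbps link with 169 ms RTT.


BDP = bandwidth * RTT
= 100 Mbps * 169 ms
= 100 * 1e6 * 169 / 1000 bits
= 16900000 bits
= 2112500 bytes
= 2062.9883 KB
BDP = 16900000 bits (2112500 bytes)


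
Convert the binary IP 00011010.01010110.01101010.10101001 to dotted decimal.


00011010 = 26
01010110 = 86
01101010 = 106
10101001 = 169
IP: 26.86.106.169


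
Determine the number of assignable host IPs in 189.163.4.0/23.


Host bits = 32 - 23 = 9
Total addresses = 2^9 = 512
Usable = total - 2 (network and broadcast)
Usable hosts: 510


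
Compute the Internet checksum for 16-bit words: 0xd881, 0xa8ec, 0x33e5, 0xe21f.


Sum all words (with carry folding):
+ 0xd881 = 0xd881
+ 0xa8ec = 0x816e
+ 0x33e5 = 0xb553
+ 0xe21f = 0x9773
One's complement: ~0x9773
Checksum = 0x688c


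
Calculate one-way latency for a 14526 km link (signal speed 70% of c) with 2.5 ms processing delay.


Speed = 0.7 * 3e5 km/s = 210000 km/s
Propagation delay = 14526 / 210000 = 0.0692 s = 69.1714 ms
Processing delay = 2.5 ms
Total one-way latency = 71.6714 ms


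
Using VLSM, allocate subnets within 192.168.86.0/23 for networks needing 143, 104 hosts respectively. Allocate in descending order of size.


143 hosts -> /24 (254 usable): 192.168.86.0/24
104 hosts -> /25 (126 usable): 192.168.87.0/25
Allocation: 192.168.86.0/24 (143 hosts, 254 usable); 192.168.87.0/25 (104 hosts, 126 usable)


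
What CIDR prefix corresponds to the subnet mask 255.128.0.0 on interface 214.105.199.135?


Binary: 11111111.10000000.00000000.00000000
Count leading 1s
Prefix: /9


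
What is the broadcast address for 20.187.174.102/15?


Network: 20.186.0.0/15
Host bits = 17
Set all host bits to 1:
Broadcast: 20.187.255.255


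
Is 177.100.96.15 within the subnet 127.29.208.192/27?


Subnet network: 127.29.208.192
Test IP AND mask: 177.100.96.0
No, 177.100.96.15 is not in 127.29.208.192/27


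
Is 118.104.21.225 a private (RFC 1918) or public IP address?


RFC 1918 private ranges:
  10.0.0.0/8 (10.0.0.0 - 10.255.255.255)
  172.16.0.0/12 (172.16.0.0 - 172.31.255.255)
  192.168.0.0/16 (192.168.0.0 - 192.168.255.255)
Public (not in any RFC 1918 range)


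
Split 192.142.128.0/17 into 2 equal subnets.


New prefix = 17 + 1 = 18
Each subnet has 16384 addresses
  192.142.128.0/18
  192.142.192.0/18
Subnets: 192.142.128.0/18, 192.142.192.0/18


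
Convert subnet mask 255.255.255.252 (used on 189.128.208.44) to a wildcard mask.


Subnet mask: 255.255.255.252
Wildcard = 255.255.255.255 - subnet mask
255 - 255 = 0
255 - 255 = 0
255 - 255 = 0
255 - 252 = 3
Wildcard: 0.0.0.3


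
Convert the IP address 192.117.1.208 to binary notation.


192 = 11000000
117 = 01110101
1 = 00000001
208 = 11010000
Binary: 11000000.01110101.00000001.11010000


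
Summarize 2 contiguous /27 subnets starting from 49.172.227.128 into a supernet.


Original prefix: /27
Number of subnets: 2 = 2^1
New prefix = 27 - 1 = 26
Supernet: 49.172.227.128/26


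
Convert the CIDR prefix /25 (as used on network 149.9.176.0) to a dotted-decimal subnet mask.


/25 means 25 network bits, 7 host bits
Binary: 11111111111111111111111110000000
Mask: 255.255.255.128


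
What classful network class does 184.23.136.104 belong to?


First octet: 184
Binary: 10111000
10xxxxxx -> Class B (128-191)
Class B, default mask 255.255.0.0 (/16)


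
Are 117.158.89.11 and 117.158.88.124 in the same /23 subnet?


Mask: 255.255.254.0
117.158.89.11 AND mask = 117.158.88.0
117.158.88.124 AND mask = 117.158.88.0
Yes, same subnet (117.158.88.0)


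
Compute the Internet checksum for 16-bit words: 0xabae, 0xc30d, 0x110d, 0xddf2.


Sum all words (with carry folding):
+ 0xabae = 0xabae
+ 0xc30d = 0x6ebc
+ 0x110d = 0x7fc9
+ 0xddf2 = 0x5dbc
One's complement: ~0x5dbc
Checksum = 0xa243


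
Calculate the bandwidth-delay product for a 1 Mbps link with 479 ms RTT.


BDP = bandwidth * RTT
= 1 Mbps * 479 ms
= 1 * 1e6 * 479 / 1000 bits
= 479000 bits
= 59875 bytes
= 58.4717 KB
BDP = 479000 bits (59875 bytes)


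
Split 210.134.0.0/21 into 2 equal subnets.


New prefix = 21 + 1 = 22
Each subnet has 1024 addresses
  210.134.0.0/22
  210.134.4.0/22
Subnets: 210.134.0.0/22, 210.134.4.0/22


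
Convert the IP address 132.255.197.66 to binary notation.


132 = 10000100
255 = 11111111
197 = 11000101
66 = 01000010
Binary: 10000100.11111111.11000101.01000010


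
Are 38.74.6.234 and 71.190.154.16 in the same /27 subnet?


Mask: 255.255.255.224
38.74.6.234 AND mask = 38.74.6.224
71.190.154.16 AND mask = 71.190.154.0
No, different subnets (38.74.6.224 vs 71.190.154.0)


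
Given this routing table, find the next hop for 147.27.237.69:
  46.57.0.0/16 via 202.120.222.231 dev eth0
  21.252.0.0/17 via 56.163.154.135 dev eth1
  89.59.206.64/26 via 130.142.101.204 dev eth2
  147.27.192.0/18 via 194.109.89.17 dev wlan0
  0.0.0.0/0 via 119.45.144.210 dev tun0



Longest prefix match for 147.27.237.69:
  /16 46.57.0.0: no
  /17 21.252.0.0: no
  /26 89.59.206.64: no
  /18 147.27.192.0: MATCH
  /0 0.0.0.0: MATCH
Selected: next-hop 194.109.89.17 via wlan0 (matched /18)


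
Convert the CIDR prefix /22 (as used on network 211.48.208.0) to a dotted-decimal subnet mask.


/22 means 22 network bits, 10 host bits
Binary: 11111111111111111111110000000000
Mask: 255.255.252.0


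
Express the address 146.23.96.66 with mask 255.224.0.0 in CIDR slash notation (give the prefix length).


Binary: 11111111.11100000.00000000.00000000
Count leading 1s
Prefix: /11


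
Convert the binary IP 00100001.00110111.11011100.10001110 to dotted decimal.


00100001 = 33
00110111 = 55
11011100 = 220
10001110 = 142
IP: 33.55.220.142


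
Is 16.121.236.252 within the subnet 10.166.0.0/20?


Subnet network: 10.166.0.0
Test IP AND mask: 16.121.224.0
No, 16.121.236.252 is not in 10.166.0.0/20


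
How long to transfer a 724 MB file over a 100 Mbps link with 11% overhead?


Effective throughput = 100 * (1 - 11/100) = 89 Mbps
File size in Mb = 724 * 8 = 5792 Mb
Time = 5792 / 89
Time = 65.0787 seconds


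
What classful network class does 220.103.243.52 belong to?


First octet: 220
Binary: 11011100
110xxxxx -> Class C (192-223)
Class C, default mask 255.255.255.0 (/24)


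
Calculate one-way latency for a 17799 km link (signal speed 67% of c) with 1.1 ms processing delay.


Speed = 0.67 * 3e5 km/s = 201000 km/s
Propagation delay = 17799 / 201000 = 0.0886 s = 88.5522 ms
Processing delay = 1.1 ms
Total one-way latency = 89.6522 ms


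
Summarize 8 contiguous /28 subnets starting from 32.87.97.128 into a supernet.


Original prefix: /28
Number of subnets: 8 = 2^3
New prefix = 28 - 3 = 25
Supernet: 32.87.97.128/25


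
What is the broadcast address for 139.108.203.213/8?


Network: 139.0.0.0/8
Host bits = 24
Set all host bits to 1:
Broadcast: 139.255.255.255


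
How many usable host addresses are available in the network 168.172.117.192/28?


Host bits = 32 - 28 = 4
Total addresses = 2^4 = 16
Usable = total - 2 (network and broadcast)
Usable hosts: 14


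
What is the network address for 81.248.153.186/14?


IP:   01010001.11111000.10011001.10111010
Mask: 11111111.11111100.00000000.00000000
AND operation:
Net:  01010001.11111000.00000000.00000000
Network: 81.248.0.0/14


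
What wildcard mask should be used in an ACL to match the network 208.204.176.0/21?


Subnet mask: 255.255.248.0
Wildcard = 255.255.255.255 - subnet mask
255 - 255 = 0
255 - 255 = 0
255 - 248 = 7
255 - 0 = 255
Wildcard: 0.0.7.255


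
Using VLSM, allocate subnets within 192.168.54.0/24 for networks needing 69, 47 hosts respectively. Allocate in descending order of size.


69 hosts -> /25 (126 usable): 192.168.54.0/25
47 hosts -> /26 (62 usable): 192.168.54.128/26
Allocation: 192.168.54.0/25 (69 hosts, 126 usable); 192.168.54.128/26 (47 hosts, 62 usable)


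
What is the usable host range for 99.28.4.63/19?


Network: 99.28.0.0
Broadcast: 99.28.31.255
First usable = network + 1
Last usable = broadcast - 1
Range: 99.28.0.1 to 99.28.31.254


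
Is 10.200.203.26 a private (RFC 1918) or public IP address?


RFC 1918 private ranges:
  10.0.0.0/8 (10.0.0.0 - 10.255.255.255)
  172.16.0.0/12 (172.16.0.0 - 172.31.255.255)
  192.168.0.0/16 (192.168.0.0 - 192.168.255.255)
Private (in 10.0.0.0/8)


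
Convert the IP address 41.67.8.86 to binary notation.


41 = 00101001
67 = 01000011
8 = 00001000
86 = 01010110
Binary: 00101001.01000011.00001000.01010110


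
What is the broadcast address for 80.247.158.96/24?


Network: 80.247.158.0/24
Host bits = 8
Set all host bits to 1:
Broadcast: 80.247.158.255


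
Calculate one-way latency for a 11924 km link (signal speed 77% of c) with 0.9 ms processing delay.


Speed = 0.77 * 3e5 km/s = 231000 km/s
Propagation delay = 11924 / 231000 = 0.0516 s = 51.619 ms
Processing delay = 0.9 ms
Total one-way latency = 52.519 ms


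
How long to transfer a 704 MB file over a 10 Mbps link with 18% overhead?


Effective throughput = 10 * (1 - 18/100) = 8.2 Mbps
File size in Mb = 704 * 8 = 5632 Mb
Time = 5632 / 8.2
Time = 686.8293 seconds


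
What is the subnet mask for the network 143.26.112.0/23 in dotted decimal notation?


/23 means 23 network bits, 9 host bits
Binary: 11111111111111111111111000000000
Mask: 255.255.254.0


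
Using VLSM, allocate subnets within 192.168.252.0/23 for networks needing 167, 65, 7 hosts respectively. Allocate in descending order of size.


167 hosts -> /24 (254 usable): 192.168.252.0/24
65 hosts -> /25 (126 usable): 192.168.253.0/25
7 hosts -> /28 (14 usable): 192.168.253.128/28
Allocation: 192.168.252.0/24 (167 hosts, 254 usable); 192.168.253.0/25 (65 hosts, 126 usable); 192.168.253.128/28 (7 hosts, 14 usable)


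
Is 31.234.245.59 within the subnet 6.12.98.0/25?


Subnet network: 6.12.98.0
Test IP AND mask: 31.234.245.0
No, 31.234.245.59 is not in 6.12.98.0/25


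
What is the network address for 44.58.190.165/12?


IP:   00101100.00111010.10111110.10100101
Mask: 11111111.11110000.00000000.00000000
AND operation:
Net:  00101100.00110000.00000000.00000000
Network: 44.48.0.0/12


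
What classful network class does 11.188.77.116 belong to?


First octet: 11
Binary: 00001011
0xxxxxxx -> Class A (1-126)
Class A, default mask 255.0.0.0 (/8)


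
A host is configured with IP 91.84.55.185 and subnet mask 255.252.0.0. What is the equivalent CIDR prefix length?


Binary: 11111111.11111100.00000000.00000000
Count leading 1s
Prefix: /14


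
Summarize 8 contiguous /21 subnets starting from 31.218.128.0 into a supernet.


Original prefix: /21
Number of subnets: 8 = 2^3
New prefix = 21 - 3 = 18
Supernet: 31.218.128.0/18


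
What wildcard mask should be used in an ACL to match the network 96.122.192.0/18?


Subnet mask: 255.255.192.0
Wildcard = 255.255.255.255 - subnet mask
255 - 255 = 0
255 - 255 = 0
255 - 192 = 63
255 - 0 = 255
Wildcard: 0.0.63.255


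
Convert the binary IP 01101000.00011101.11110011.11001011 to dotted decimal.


01101000 = 104
00011101 = 29
11110011 = 243
11001011 = 203
IP: 104.29.243.203


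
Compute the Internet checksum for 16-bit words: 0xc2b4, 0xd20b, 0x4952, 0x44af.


Sum all words (with carry folding):
+ 0xc2b4 = 0xc2b4
+ 0xd20b = 0x94c0
+ 0x4952 = 0xde12
+ 0x44af = 0x22c2
One's complement: ~0x22c2
Checksum = 0xdd3d


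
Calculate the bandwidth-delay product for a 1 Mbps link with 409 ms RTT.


BDP = bandwidth * RTT
= 1 Mbps * 409 ms
= 1 * 1e6 * 409 / 1000 bits
= 409000 bits
= 51125 bytes
= 49.9268 KB
BDP = 409000 bits (51125 bytes)


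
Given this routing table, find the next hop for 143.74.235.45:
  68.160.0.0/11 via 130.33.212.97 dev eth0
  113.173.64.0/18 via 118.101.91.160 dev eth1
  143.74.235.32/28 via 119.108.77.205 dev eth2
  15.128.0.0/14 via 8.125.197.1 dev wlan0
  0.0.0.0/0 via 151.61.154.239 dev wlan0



Longest prefix match for 143.74.235.45:
  /11 68.160.0.0: no
  /18 113.173.64.0: no
  /28 143.74.235.32: MATCH
  /14 15.128.0.0: no
  /0 0.0.0.0: MATCH
Selected: next-hop 119.108.77.205 via eth2 (matched /28)


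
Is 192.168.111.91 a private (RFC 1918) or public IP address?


RFC 1918 private ranges:
  10.0.0.0/8 (10.0.0.0 - 10.255.255.255)
  172.16.0.0/12 (172.16.0.0 - 172.31.255.255)
  192.168.0.0/16 (192.168.0.0 - 192.168.255.255)
Private (in 192.168.0.0/16)


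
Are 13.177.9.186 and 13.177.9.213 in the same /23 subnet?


Mask: 255.255.254.0
13.177.9.186 AND mask = 13.177.8.0
13.177.9.213 AND mask = 13.177.8.0
Yes, same subnet (13.177.8.0)


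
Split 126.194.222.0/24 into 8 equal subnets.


New prefix = 24 + 3 = 27
Each subnet has 32 addresses
  126.194.222.0/27
  126.194.222.32/27
  126.194.222.64/27
  126.194.222.96/27
  126.194.222.128/27
  126.194.222.160/27
  126.194.222.192/27
  126.194.222.224/27
Subnets: 126.194.222.0/27, 126.194.222.32/27, 126.194.222.64/27, 126.194.222.96/27, 126.194.222.128/27, 126.194.222.160/27, 126.194.222.192/27, 126.194.222.224/27


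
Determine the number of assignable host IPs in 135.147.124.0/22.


Host bits = 32 - 22 = 10
Total addresses = 2^10 = 1024
Usable = total - 2 (network and broadcast)
Usable hosts: 1022


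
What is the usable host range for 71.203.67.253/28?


Network: 71.203.67.240
Broadcast: 71.203.67.255
First usable = network + 1
Last usable = broadcast - 1
Range: 71.203.67.241 to 71.203.67.254


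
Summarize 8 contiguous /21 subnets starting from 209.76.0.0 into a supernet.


Original prefix: /21
Number of subnets: 8 = 2^3
New prefix = 21 - 3 = 18
Supernet: 209.76.0.0/18


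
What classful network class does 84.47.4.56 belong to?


First octet: 84
Binary: 01010100
0xxxxxxx -> Class A (1-126)
Class A, default mask 255.0.0.0 (/8)


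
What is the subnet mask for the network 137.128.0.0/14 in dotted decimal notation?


/14 means 14 network bits, 18 host bits
Binary: 11111111111111000000000000000000
Mask: 255.252.0.0


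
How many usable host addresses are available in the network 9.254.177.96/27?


Host bits = 32 - 27 = 5
Total addresses = 2^5 = 32
Usable = total - 2 (network and broadcast)
Usable hosts: 30


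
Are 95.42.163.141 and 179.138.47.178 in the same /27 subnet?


Mask: 255.255.255.224
95.42.163.141 AND mask = 95.42.163.128
179.138.47.178 AND mask = 179.138.47.160
No, different subnets (95.42.163.128 vs 179.138.47.160)


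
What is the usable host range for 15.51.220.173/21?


Network: 15.51.216.0
Broadcast: 15.51.223.255
First usable = network + 1
Last usable = broadcast - 1
Range: 15.51.216.1 to 15.51.223.254


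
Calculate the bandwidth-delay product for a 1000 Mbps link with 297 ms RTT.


BDP = bandwidth * RTT
= 1000 Mbps * 297 ms
= 1000 * 1e6 * 297 / 1000 bits
= 297000000 bits
= 37125000 bytes
= 36254.8828 KB
BDP = 297000000 bits (37125000 bytes)


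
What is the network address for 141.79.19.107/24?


IP:   10001101.01001111.00010011.01101011
Mask: 11111111.11111111.11111111.00000000
AND operation:
Net:  10001101.01001111.00010011.00000000
Network: 141.79.19.0/24


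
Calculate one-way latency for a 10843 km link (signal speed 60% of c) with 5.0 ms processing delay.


Speed = 0.6 * 3e5 km/s = 180000 km/s
Propagation delay = 10843 / 180000 = 0.0602 s = 60.2389 ms
Processing delay = 5.0 ms
Total one-way latency = 65.2389 ms


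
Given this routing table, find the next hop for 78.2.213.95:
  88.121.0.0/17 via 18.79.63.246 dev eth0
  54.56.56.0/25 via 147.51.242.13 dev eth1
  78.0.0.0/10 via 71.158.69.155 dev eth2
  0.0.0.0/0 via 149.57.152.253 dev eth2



Longest prefix match for 78.2.213.95:
  /17 88.121.0.0: no
  /25 54.56.56.0: no
  /10 78.0.0.0: MATCH
  /0 0.0.0.0: MATCH
Selected: next-hop 71.158.69.155 via eth2 (matched /10)


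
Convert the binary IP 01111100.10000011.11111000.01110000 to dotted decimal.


01111100 = 124
10000011 = 131
11111000 = 248
01110000 = 112
IP: 124.131.248.112


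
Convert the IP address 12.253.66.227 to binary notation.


12 = 00001100
253 = 11111101
66 = 01000010
227 = 11100011
Binary: 00001100.11111101.01000010.11100011


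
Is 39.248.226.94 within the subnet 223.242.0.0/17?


Subnet network: 223.242.0.0
Test IP AND mask: 39.248.128.0
No, 39.248.226.94 is not in 223.242.0.0/17


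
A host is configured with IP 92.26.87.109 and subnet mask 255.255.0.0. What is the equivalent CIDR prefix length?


Binary: 11111111.11111111.00000000.00000000
Count leading 1s
Prefix: /16


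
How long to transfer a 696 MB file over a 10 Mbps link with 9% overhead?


Effective throughput = 10 * (1 - 9/100) = 9.1 Mbps
File size in Mb = 696 * 8 = 5568 Mb
Time = 5568 / 9.1
Time = 611.8681 seconds


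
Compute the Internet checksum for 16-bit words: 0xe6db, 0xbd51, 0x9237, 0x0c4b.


Sum all words (with carry folding):
+ 0xe6db = 0xe6db
+ 0xbd51 = 0xa42d
+ 0x9237 = 0x3665
+ 0x0c4b = 0x42b0
One's complement: ~0x42b0
Checksum = 0xbd4f


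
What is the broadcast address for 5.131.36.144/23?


Network: 5.131.36.0/23
Host bits = 9
Set all host bits to 1:
Broadcast: 5.131.37.255


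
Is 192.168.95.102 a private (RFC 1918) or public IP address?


RFC 1918 private ranges:
  10.0.0.0/8 (10.0.0.0 - 10.255.255.255)
  172.16.0.0/12 (172.16.0.0 - 172.31.255.255)
  192.168.0.0/16 (192.168.0.0 - 192.168.255.255)
Private (in 192.168.0.0/16)


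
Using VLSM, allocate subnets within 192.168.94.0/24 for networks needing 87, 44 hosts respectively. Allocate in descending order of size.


87 hosts -> /25 (126 usable): 192.168.94.0/25
44 hosts -> /26 (62 usable): 192.168.94.128/26
Allocation: 192.168.94.0/25 (87 hosts, 126 usable); 192.168.94.128/26 (44 hosts, 62 usable)


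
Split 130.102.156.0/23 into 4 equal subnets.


New prefix = 23 + 2 = 25
Each subnet has 128 addresses
  130.102.156.0/25
  130.102.156.128/25
  130.102.157.0/25
  130.102.157.128/25
Subnets: 130.102.156.0/25, 130.102.156.128/25, 130.102.157.0/25, 130.102.157.128/25


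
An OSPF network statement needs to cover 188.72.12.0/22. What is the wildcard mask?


Subnet mask: 255.255.252.0
Wildcard = 255.255.255.255 - subnet mask
255 - 255 = 0
255 - 255 = 0
255 - 252 = 3
255 - 0 = 255
Wildcard: 0.0.3.255


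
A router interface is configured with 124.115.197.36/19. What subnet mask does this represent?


/19 means 19 network bits, 13 host bits
Binary: 11111111111111111110000000000000
Mask: 255.255.224.0


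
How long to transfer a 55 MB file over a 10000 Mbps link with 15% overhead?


Effective throughput = 10000 * (1 - 15/100) = 8500 Mbps
File size in Mb = 55 * 8 = 440 Mb
Time = 440 / 8500
Time = 0.0518 seconds


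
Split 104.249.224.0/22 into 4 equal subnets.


New prefix = 22 + 2 = 24
Each subnet has 256 addresses
  104.249.224.0/24
  104.249.225.0/24
  104.249.226.0/24
  104.249.227.0/24
Subnets: 104.249.224.0/24, 104.249.225.0/24, 104.249.226.0/24, 104.249.227.0/24


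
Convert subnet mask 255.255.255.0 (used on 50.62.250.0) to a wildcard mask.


Subnet mask: 255.255.255.0
Wildcard = 255.255.255.255 - subnet mask
255 - 255 = 0
255 - 255 = 0
255 - 255 = 0
255 - 0 = 255
Wildcard: 0.0.0.255


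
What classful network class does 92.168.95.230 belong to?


First octet: 92
Binary: 01011100
0xxxxxxx -> Class A (1-126)
Class A, default mask 255.0.0.0 (/8)


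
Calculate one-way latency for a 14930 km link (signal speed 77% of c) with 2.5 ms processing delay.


Speed = 0.77 * 3e5 km/s = 231000 km/s
Propagation delay = 14930 / 231000 = 0.0646 s = 64.632 ms
Processing delay = 2.5 ms
Total one-way latency = 67.132 ms


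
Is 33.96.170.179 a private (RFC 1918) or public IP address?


RFC 1918 private ranges:
  10.0.0.0/8 (10.0.0.0 - 10.255.255.255)
  172.16.0.0/12 (172.16.0.0 - 172.31.255.255)
  192.168.0.0/16 (192.168.0.0 - 192.168.255.255)
Public (not in any RFC 1918 range)


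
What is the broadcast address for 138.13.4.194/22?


Network: 138.13.4.0/22
Host bits = 10
Set all host bits to 1:
Broadcast: 138.13.7.255


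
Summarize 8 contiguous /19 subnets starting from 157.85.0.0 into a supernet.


Original prefix: /19
Number of subnets: 8 = 2^3
New prefix = 19 - 3 = 16
Supernet: 157.85.0.0/16


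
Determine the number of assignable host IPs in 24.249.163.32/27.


Host bits = 32 - 27 = 5
Total addresses = 2^5 = 32
Usable = total - 2 (network and broadcast)
Usable hosts: 30


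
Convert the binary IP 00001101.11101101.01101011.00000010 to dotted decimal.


00001101 = 13
11101101 = 237
01101011 = 107
00000010 = 2
IP: 13.237.107.2


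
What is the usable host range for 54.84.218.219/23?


Network: 54.84.218.0
Broadcast: 54.84.219.255
First usable = network + 1
Last usable = broadcast - 1
Range: 54.84.218.1 to 54.84.219.254


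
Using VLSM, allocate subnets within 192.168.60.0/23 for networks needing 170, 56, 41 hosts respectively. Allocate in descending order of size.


170 hosts -> /24 (254 usable): 192.168.60.0/24
56 hosts -> /26 (62 usable): 192.168.61.0/26
41 hosts -> /26 (62 usable): 192.168.61.64/26
Allocation: 192.168.60.0/24 (170 hosts, 254 usable); 192.168.61.0/26 (56 hosts, 62 usable); 192.168.61.64/26 (41 hosts, 62 usable)


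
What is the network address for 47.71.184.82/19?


IP:   00101111.01000111.10111000.01010010
Mask: 11111111.11111111.11100000.00000000
AND operation:
Net:  00101111.01000111.10100000.00000000
Network: 47.71.160.0/19


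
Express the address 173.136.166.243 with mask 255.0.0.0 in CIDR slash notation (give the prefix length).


Binary: 11111111.00000000.00000000.00000000
Count leading 1s
Prefix: /8


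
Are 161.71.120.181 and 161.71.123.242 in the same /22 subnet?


Mask: 255.255.252.0
161.71.120.181 AND mask = 161.71.120.0
161.71.123.242 AND mask = 161.71.120.0
Yes, same subnet (161.71.120.0)


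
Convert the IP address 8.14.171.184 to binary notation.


8 = 00001000
14 = 00001110
171 = 10101011
184 = 10111000
Binary: 00001000.00001110.10101011.10111000


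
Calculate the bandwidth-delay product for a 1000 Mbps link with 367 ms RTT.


BDP = bandwidth * RTT
= 1000 Mbps * 367 ms
= 1000 * 1e6 * 367 / 1000 bits
= 367000000 bits
= 45875000 bytes
= 44799.8047 KB
BDP = 367000000 bits (45875000 bytes)


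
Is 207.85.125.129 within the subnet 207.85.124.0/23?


Subnet network: 207.85.124.0
Test IP AND mask: 207.85.124.0
Yes, 207.85.125.129 is in 207.85.124.0/23


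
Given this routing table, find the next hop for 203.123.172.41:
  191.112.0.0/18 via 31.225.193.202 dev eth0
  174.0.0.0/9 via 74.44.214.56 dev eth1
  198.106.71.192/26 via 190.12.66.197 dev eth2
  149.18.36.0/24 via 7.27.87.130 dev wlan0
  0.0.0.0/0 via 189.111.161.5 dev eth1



Longest prefix match for 203.123.172.41:
  /18 191.112.0.0: no
  /9 174.0.0.0: no
  /26 198.106.71.192: no
  /24 149.18.36.0: no
  /0 0.0.0.0: MATCH
Selected: next-hop 189.111.161.5 via eth1 (matched /0)


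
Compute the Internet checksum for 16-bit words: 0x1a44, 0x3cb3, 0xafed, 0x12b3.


Sum all words (with carry folding):
+ 0x1a44 = 0x1a44
+ 0x3cb3 = 0x56f7
+ 0xafed = 0x06e5
+ 0x12b3 = 0x1998
One's complement: ~0x1998
Checksum = 0xe667


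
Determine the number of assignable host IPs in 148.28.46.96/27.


Host bits = 32 - 27 = 5
Total addresses = 2^5 = 32
Usable = total - 2 (network and broadcast)
Usable hosts: 30


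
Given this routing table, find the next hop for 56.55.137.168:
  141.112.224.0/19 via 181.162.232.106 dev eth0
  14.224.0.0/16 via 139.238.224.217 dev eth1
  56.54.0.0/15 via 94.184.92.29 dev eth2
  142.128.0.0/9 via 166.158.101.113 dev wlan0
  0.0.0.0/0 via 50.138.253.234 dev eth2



Longest prefix match for 56.55.137.168:
  /19 141.112.224.0: no
  /16 14.224.0.0: no
  /15 56.54.0.0: MATCH
  /9 142.128.0.0: no
  /0 0.0.0.0: MATCH
Selected: next-hop 94.184.92.29 via eth2 (matched /15)


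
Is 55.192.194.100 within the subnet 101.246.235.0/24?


Subnet network: 101.246.235.0
Test IP AND mask: 55.192.194.0
No, 55.192.194.100 is not in 101.246.235.0/24


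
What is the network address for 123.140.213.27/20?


IP:   01111011.10001100.11010101.00011011
Mask: 11111111.11111111.11110000.00000000
AND operation:
Net:  01111011.10001100.11010000.00000000
Network: 123.140.208.0/20


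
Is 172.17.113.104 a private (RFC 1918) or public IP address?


RFC 1918 private ranges:
  10.0.0.0/8 (10.0.0.0 - 10.255.255.255)
  172.16.0.0/12 (172.16.0.0 - 172.31.255.255)
  192.168.0.0/16 (192.168.0.0 - 192.168.255.255)
Private (in 172.16.0.0/12)


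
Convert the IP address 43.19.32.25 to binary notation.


43 = 00101011
19 = 00010011
32 = 00100000
25 = 00011001
Binary: 00101011.00010011.00100000.00011001


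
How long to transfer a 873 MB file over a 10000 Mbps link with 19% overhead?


Effective throughput = 10000 * (1 - 19/100) = 8100.0 Mbps
File size in Mb = 873 * 8 = 6984 Mb
Time = 6984 / 8100.0
Time = 0.8622 seconds


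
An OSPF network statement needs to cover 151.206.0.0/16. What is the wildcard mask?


Subnet mask: 255.255.0.0
Wildcard = 255.255.255.255 - subnet mask
255 - 255 = 0
255 - 255 = 0
255 - 0 = 255
255 - 0 = 255
Wildcard: 0.0.255.255


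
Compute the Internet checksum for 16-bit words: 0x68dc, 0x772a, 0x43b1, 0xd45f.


Sum all words (with carry folding):
+ 0x68dc = 0x68dc
+ 0x772a = 0xe006
+ 0x43b1 = 0x23b8
+ 0xd45f = 0xf817
One's complement: ~0xf817
Checksum = 0x07e8


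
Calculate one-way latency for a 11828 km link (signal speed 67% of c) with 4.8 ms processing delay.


Speed = 0.67 * 3e5 km/s = 201000 km/s
Propagation delay = 11828 / 201000 = 0.0588 s = 58.8458 ms
Processing delay = 4.8 ms
Total one-way latency = 63.6458 ms


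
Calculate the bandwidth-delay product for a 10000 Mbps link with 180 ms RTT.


BDP = bandwidth * RTT
= 10000 Mbps * 180 ms
= 10000 * 1e6 * 180 / 1000 bits
= 1800000000 bits
= 225000000 bytes
= 219726.5625 KB
BDP = 1800000000 bits (225000000 bytes)


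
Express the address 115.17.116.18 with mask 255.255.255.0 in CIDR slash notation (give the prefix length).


Binary: 11111111.11111111.11111111.00000000
Count leading 1s
Prefix: /24


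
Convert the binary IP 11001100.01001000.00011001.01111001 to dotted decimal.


11001100 = 204
01001000 = 72
00011001 = 25
01111001 = 121
IP: 204.72.25.121


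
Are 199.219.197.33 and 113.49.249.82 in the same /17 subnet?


Mask: 255.255.128.0
199.219.197.33 AND mask = 199.219.128.0
113.49.249.82 AND mask = 113.49.128.0
No, different subnets (199.219.128.0 vs 113.49.128.0)


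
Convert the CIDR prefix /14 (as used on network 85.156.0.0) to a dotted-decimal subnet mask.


/14 means 14 network bits, 18 host bits
Binary: 11111111111111000000000000000000
Mask: 255.252.0.0


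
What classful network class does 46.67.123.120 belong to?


First octet: 46
Binary: 00101110
0xxxxxxx -> Class A (1-126)
Class A, default mask 255.0.0.0 (/8)


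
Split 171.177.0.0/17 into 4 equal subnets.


New prefix = 17 + 2 = 19
Each subnet has 8192 addresses
  171.177.0.0/19
  171.177.32.0/19
  171.177.64.0/19
  171.177.96.0/19
Subnets: 171.177.0.0/19, 171.177.32.0/19, 171.177.64.0/19, 171.177.96.0/19


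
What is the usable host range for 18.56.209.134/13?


Network: 18.56.0.0
Broadcast: 18.63.255.255
First usable = network + 1
Last usable = broadcast - 1
Range: 18.56.0.1 to 18.63.255.254


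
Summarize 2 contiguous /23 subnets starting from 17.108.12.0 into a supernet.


Original prefix: /23
Number of subnets: 2 = 2^1
New prefix = 23 - 1 = 22
Supernet: 17.108.12.0/22


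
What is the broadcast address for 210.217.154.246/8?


Network: 210.0.0.0/8
Host bits = 24
Set all host bits to 1:
Broadcast: 210.255.255.255


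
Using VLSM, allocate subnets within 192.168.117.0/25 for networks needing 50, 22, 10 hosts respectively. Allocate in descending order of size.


50 hosts -> /26 (62 usable): 192.168.117.0/26
22 hosts -> /27 (30 usable): 192.168.117.64/27
10 hosts -> /28 (14 usable): 192.168.117.96/28
Allocation: 192.168.117.0/26 (50 hosts, 62 usable); 192.168.117.64/27 (22 hosts, 30 usable); 192.168.117.96/28 (10 hosts, 14 usable)


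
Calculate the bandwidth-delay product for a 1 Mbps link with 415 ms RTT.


BDP = bandwidth * RTT
= 1 Mbps * 415 ms
= 1 * 1e6 * 415 / 1000 bits
= 415000 bits
= 51875 bytes
= 50.6592 KB
BDP = 415000 bits (51875 bytes)


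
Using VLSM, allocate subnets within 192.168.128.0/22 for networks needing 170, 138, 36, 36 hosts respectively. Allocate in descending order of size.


170 hosts -> /24 (254 usable): 192.168.128.0/24
138 hosts -> /24 (254 usable): 192.168.129.0/24
36 hosts -> /26 (62 usable): 192.168.130.0/26
36 hosts -> /26 (62 usable): 192.168.130.64/26
Allocation: 192.168.128.0/24 (170 hosts, 254 usable); 192.168.129.0/24 (138 hosts, 254 usable); 192.168.130.0/26 (36 hosts, 62 usable); 192.168.130.64/26 (36 hosts, 62 usable)


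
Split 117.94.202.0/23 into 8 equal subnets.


New prefix = 23 + 3 = 26
Each subnet has 64 addresses
  117.94.202.0/26
  117.94.202.64/26
  117.94.202.128/26
  117.94.202.192/26
  117.94.203.0/26
  117.94.203.64/26
  117.94.203.128/26
  117.94.203.192/26
Subnets: 117.94.202.0/26, 117.94.202.64/26, 117.94.202.128/26, 117.94.202.192/26, 117.94.203.0/26, 117.94.203.64/26, 117.94.203.128/26, 117.94.203.192/26


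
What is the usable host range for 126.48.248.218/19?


Network: 126.48.224.0
Broadcast: 126.48.255.255
First usable = network + 1
Last usable = broadcast - 1
Range: 126.48.224.1 to 126.48.255.254


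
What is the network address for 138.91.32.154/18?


IP:   10001010.01011011.00100000.10011010
Mask: 11111111.11111111.11000000.00000000
AND operation:
Net:  10001010.01011011.00000000.00000000
Network: 138.91.0.0/18


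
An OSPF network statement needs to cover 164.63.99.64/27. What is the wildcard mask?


Subnet mask: 255.255.255.224
Wildcard = 255.255.255.255 - subnet mask
255 - 255 = 0
255 - 255 = 0
255 - 255 = 0
255 - 224 = 31
Wildcard: 0.0.0.31


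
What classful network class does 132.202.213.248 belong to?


First octet: 132
Binary: 10000100
10xxxxxx -> Class B (128-191)
Class B, default mask 255.255.0.0 (/16)


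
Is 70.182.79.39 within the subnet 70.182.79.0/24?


Subnet network: 70.182.79.0
Test IP AND mask: 70.182.79.0
Yes, 70.182.79.39 is in 70.182.79.0/24


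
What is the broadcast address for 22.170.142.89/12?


Network: 22.160.0.0/12
Host bits = 20
Set all host bits to 1:
Broadcast: 22.175.255.255


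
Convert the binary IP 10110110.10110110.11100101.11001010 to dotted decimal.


10110110 = 182
10110110 = 182
11100101 = 229
11001010 = 202
IP: 182.182.229.202


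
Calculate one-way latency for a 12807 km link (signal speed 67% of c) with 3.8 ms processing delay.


Speed = 0.67 * 3e5 km/s = 201000 km/s
Propagation delay = 12807 / 201000 = 0.0637 s = 63.7164 ms
Processing delay = 3.8 ms
Total one-way latency = 67.5164 ms


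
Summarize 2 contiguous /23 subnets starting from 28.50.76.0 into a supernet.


Original prefix: /23
Number of subnets: 2 = 2^1
New prefix = 23 - 1 = 22
Supernet: 28.50.76.0/22


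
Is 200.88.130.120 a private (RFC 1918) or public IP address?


RFC 1918 private ranges:
  10.0.0.0/8 (10.0.0.0 - 10.255.255.255)
  172.16.0.0/12 (172.16.0.0 - 172.31.255.255)
  192.168.0.0/16 (192.168.0.0 - 192.168.255.255)
Public (not in any RFC 1918 range)


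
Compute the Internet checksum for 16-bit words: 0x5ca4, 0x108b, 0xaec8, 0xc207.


Sum all words (with carry folding):
+ 0x5ca4 = 0x5ca4
+ 0x108b = 0x6d2f
+ 0xaec8 = 0x1bf8
+ 0xc207 = 0xddff
One's complement: ~0xddff
Checksum = 0x2200


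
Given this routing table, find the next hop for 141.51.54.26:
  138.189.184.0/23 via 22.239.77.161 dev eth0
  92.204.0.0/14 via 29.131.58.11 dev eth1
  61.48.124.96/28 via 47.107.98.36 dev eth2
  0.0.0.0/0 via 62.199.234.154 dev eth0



Longest prefix match for 141.51.54.26:
  /23 138.189.184.0: no
  /14 92.204.0.0: no
  /28 61.48.124.96: no
  /0 0.0.0.0: MATCH
Selected: next-hop 62.199.234.154 via eth0 (matched /0)


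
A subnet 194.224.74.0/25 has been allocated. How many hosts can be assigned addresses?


Host bits = 32 - 25 = 7
Total addresses = 2^7 = 128
Usable = total - 2 (network and broadcast)
Usable hosts: 126


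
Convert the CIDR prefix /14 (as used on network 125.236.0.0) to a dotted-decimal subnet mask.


/14 means 14 network bits, 18 host bits
Binary: 11111111111111000000000000000000
Mask: 255.252.0.0


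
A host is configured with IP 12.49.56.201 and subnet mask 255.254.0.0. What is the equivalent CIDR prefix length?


Binary: 11111111.11111110.00000000.00000000
Count leading 1s
Prefix: /15


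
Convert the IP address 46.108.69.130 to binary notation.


46 = 00101110
108 = 01101100
69 = 01000101
130 = 10000010
Binary: 00101110.01101100.01000101.10000010


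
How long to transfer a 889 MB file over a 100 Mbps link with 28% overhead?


Effective throughput = 100 * (1 - 28/100) = 72 Mbps
File size in Mb = 889 * 8 = 7112 Mb
Time = 7112 / 72
Time = 98.7778 seconds


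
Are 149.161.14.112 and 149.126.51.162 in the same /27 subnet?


Mask: 255.255.255.224
149.161.14.112 AND mask = 149.161.14.96
149.126.51.162 AND mask = 149.126.51.160
No, different subnets (149.161.14.96 vs 149.126.51.160)


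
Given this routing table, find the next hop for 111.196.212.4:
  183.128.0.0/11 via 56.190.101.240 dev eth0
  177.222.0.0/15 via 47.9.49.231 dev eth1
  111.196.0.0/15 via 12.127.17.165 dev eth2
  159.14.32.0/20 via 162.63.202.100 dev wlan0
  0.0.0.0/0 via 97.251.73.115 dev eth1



Longest prefix match for 111.196.212.4:
  /11 183.128.0.0: no
  /15 177.222.0.0: no
  /15 111.196.0.0: MATCH
  /20 159.14.32.0: no
  /0 0.0.0.0: MATCH
Selected: next-hop 12.127.17.165 via eth2 (matched /15)


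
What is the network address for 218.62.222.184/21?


IP:   11011010.00111110.11011110.10111000
Mask: 11111111.11111111.11111000.00000000
AND operation:
Net:  11011010.00111110.11011000.00000000
Network: 218.62.216.0/21


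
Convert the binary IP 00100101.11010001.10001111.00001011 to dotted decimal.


00100101 = 37
11010001 = 209
10001111 = 143
00001011 = 11
IP: 37.209.143.11


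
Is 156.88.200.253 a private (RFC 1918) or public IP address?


RFC 1918 private ranges:
  10.0.0.0/8 (10.0.0.0 - 10.255.255.255)
  172.16.0.0/12 (172.16.0.0 - 172.31.255.255)
  192.168.0.0/16 (192.168.0.0 - 192.168.255.255)
Public (not in any RFC 1918 range)


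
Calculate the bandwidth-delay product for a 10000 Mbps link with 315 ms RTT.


BDP = bandwidth * RTT
= 10000 Mbps * 315 ms
= 10000 * 1e6 * 315 / 1000 bits
= 3150000000 bits
= 393750000 bytes
= 384521.4844 KB
BDP = 3150000000 bits (393750000 bytes)


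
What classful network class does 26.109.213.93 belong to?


First octet: 26
Binary: 00011010
0xxxxxxx -> Class A (1-126)
Class A, default mask 255.0.0.0 (/8)


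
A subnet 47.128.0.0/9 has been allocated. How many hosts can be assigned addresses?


Host bits = 32 - 9 = 23
Total addresses = 2^23 = 8388608
Usable = total - 2 (network and broadcast)
Usable hosts: 8388606


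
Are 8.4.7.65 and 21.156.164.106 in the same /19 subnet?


Mask: 255.255.224.0
8.4.7.65 AND mask = 8.4.0.0
21.156.164.106 AND mask = 21.156.160.0
No, different subnets (8.4.0.0 vs 21.156.160.0)


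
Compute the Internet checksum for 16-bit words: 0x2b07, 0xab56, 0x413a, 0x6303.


Sum all words (with carry folding):
+ 0x2b07 = 0x2b07
+ 0xab56 = 0xd65d
+ 0x413a = 0x1798
+ 0x6303 = 0x7a9b
One's complement: ~0x7a9b
Checksum = 0x8564


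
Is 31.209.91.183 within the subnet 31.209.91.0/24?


Subnet network: 31.209.91.0
Test IP AND mask: 31.209.91.0
Yes, 31.209.91.183 is in 31.209.91.0/24


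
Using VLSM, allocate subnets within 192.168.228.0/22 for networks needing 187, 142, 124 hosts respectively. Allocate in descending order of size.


187 hosts -> /24 (254 usable): 192.168.228.0/24
142 hosts -> /24 (254 usable): 192.168.229.0/24
124 hosts -> /25 (126 usable): 192.168.230.0/25
Allocation: 192.168.228.0/24 (187 hosts, 254 usable); 192.168.229.0/24 (142 hosts, 254 usable); 192.168.230.0/25 (124 hosts, 126 usable)
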